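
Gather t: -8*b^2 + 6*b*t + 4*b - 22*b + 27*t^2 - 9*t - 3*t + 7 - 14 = -8*b^2 - 18*b + 27*t^2 + t*(6*b - 12) - 7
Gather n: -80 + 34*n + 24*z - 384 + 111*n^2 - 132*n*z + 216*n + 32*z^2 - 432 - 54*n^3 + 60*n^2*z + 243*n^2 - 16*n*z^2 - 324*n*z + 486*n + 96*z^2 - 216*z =-54*n^3 + n^2*(60*z + 354) + n*(-16*z^2 - 456*z + 736) + 128*z^2 - 192*z - 896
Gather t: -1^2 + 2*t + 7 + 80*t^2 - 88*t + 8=80*t^2 - 86*t + 14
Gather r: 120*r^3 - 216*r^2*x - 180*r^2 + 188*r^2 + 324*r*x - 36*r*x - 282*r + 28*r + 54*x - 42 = 120*r^3 + r^2*(8 - 216*x) + r*(288*x - 254) + 54*x - 42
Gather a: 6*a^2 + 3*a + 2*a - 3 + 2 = 6*a^2 + 5*a - 1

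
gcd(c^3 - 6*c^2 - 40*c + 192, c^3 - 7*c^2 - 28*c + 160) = c^2 - 12*c + 32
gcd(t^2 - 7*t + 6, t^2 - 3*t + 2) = t - 1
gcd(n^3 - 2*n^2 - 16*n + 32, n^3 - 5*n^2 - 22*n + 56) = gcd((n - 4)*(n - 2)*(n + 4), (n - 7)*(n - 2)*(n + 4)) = n^2 + 2*n - 8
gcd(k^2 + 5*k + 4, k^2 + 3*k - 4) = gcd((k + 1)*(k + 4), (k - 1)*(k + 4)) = k + 4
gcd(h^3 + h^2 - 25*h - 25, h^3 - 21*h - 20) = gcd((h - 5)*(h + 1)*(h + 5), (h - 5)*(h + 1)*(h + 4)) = h^2 - 4*h - 5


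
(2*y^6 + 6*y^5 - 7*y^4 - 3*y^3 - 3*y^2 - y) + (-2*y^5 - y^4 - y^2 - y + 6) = 2*y^6 + 4*y^5 - 8*y^4 - 3*y^3 - 4*y^2 - 2*y + 6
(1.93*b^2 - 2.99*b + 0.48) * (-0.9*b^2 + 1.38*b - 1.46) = -1.737*b^4 + 5.3544*b^3 - 7.376*b^2 + 5.0278*b - 0.7008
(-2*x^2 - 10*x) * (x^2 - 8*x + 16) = -2*x^4 + 6*x^3 + 48*x^2 - 160*x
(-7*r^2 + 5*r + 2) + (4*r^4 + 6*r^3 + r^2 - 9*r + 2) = 4*r^4 + 6*r^3 - 6*r^2 - 4*r + 4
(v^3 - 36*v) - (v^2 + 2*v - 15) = v^3 - v^2 - 38*v + 15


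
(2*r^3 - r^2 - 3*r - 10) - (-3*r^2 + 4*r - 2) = 2*r^3 + 2*r^2 - 7*r - 8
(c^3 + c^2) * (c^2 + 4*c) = c^5 + 5*c^4 + 4*c^3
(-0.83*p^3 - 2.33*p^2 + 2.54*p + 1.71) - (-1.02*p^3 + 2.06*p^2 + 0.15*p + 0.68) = 0.19*p^3 - 4.39*p^2 + 2.39*p + 1.03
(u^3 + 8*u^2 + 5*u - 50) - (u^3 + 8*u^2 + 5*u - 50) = 0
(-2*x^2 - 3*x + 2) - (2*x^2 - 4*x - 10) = -4*x^2 + x + 12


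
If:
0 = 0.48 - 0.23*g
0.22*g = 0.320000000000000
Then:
No Solution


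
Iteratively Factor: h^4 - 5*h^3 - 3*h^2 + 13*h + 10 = (h + 1)*(h^3 - 6*h^2 + 3*h + 10) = (h - 2)*(h + 1)*(h^2 - 4*h - 5) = (h - 5)*(h - 2)*(h + 1)*(h + 1)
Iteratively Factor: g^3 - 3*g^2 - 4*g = (g - 4)*(g^2 + g) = (g - 4)*(g + 1)*(g)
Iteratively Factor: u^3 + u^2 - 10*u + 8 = (u - 1)*(u^2 + 2*u - 8) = (u - 1)*(u + 4)*(u - 2)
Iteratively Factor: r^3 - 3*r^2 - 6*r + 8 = (r - 4)*(r^2 + r - 2) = (r - 4)*(r - 1)*(r + 2)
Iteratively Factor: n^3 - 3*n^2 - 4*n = (n - 4)*(n^2 + n) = n*(n - 4)*(n + 1)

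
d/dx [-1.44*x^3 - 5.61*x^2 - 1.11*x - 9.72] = -4.32*x^2 - 11.22*x - 1.11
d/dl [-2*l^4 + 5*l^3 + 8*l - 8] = -8*l^3 + 15*l^2 + 8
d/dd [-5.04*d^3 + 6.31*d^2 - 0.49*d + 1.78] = -15.12*d^2 + 12.62*d - 0.49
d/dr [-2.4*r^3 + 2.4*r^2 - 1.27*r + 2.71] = -7.2*r^2 + 4.8*r - 1.27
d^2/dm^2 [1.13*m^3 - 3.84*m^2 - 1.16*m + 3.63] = 6.78*m - 7.68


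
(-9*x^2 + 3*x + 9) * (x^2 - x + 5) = -9*x^4 + 12*x^3 - 39*x^2 + 6*x + 45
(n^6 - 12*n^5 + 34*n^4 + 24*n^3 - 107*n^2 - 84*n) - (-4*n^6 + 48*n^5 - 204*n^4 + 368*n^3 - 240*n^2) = 5*n^6 - 60*n^5 + 238*n^4 - 344*n^3 + 133*n^2 - 84*n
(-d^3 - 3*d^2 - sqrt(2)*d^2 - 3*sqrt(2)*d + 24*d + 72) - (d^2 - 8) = -d^3 - 4*d^2 - sqrt(2)*d^2 - 3*sqrt(2)*d + 24*d + 80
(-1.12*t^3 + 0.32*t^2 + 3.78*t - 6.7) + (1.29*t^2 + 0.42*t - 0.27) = -1.12*t^3 + 1.61*t^2 + 4.2*t - 6.97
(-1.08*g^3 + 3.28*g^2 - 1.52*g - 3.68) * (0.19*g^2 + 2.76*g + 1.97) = -0.2052*g^5 - 2.3576*g^4 + 6.6364*g^3 + 1.5672*g^2 - 13.1512*g - 7.2496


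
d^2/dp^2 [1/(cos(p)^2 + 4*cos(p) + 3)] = (-4*sin(p)^4 + 6*sin(p)^2 + 27*cos(p) - 3*cos(3*p) + 24)/((cos(p) + 1)^3*(cos(p) + 3)^3)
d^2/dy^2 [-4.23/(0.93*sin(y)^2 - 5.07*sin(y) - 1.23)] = (-14.634108*sin(y)^4 + 59.834619*sin(y)^3 - 106.135353*sin(y)^2 - 93.290535*sin(y) + 227.140848)/(-0.93*sin(y)^2 + 5.07*sin(y) + 1.23)^3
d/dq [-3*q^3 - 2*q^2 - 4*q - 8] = -9*q^2 - 4*q - 4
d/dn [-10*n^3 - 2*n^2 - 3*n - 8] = -30*n^2 - 4*n - 3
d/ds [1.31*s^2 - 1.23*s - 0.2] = 2.62*s - 1.23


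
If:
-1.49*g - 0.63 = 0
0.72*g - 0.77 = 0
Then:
No Solution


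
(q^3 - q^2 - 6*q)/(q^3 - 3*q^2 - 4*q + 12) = q/(q - 2)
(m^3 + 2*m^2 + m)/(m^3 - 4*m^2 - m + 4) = m*(m + 1)/(m^2 - 5*m + 4)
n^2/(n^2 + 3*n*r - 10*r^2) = n^2/(n^2 + 3*n*r - 10*r^2)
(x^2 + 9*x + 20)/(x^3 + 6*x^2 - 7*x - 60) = 1/(x - 3)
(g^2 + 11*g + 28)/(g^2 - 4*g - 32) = (g + 7)/(g - 8)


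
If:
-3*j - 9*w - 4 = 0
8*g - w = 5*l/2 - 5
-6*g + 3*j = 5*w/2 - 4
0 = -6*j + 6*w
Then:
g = 23/36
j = -1/3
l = 188/45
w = -1/3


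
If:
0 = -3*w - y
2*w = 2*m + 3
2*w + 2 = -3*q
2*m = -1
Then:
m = -1/2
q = -4/3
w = 1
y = -3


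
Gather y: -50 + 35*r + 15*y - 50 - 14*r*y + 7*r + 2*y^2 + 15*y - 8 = 42*r + 2*y^2 + y*(30 - 14*r) - 108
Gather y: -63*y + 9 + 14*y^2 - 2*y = 14*y^2 - 65*y + 9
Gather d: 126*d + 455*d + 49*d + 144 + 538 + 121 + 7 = 630*d + 810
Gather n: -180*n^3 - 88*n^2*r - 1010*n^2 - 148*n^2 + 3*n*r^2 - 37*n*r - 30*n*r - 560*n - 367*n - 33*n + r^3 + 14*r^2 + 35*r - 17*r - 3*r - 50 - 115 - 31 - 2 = -180*n^3 + n^2*(-88*r - 1158) + n*(3*r^2 - 67*r - 960) + r^3 + 14*r^2 + 15*r - 198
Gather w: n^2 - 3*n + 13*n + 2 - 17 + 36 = n^2 + 10*n + 21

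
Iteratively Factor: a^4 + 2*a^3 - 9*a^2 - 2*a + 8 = (a + 1)*(a^3 + a^2 - 10*a + 8) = (a + 1)*(a + 4)*(a^2 - 3*a + 2) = (a - 2)*(a + 1)*(a + 4)*(a - 1)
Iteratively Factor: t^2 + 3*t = (t)*(t + 3)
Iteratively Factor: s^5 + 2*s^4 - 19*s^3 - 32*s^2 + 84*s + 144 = (s + 2)*(s^4 - 19*s^2 + 6*s + 72) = (s - 3)*(s + 2)*(s^3 + 3*s^2 - 10*s - 24) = (s - 3)^2*(s + 2)*(s^2 + 6*s + 8) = (s - 3)^2*(s + 2)^2*(s + 4)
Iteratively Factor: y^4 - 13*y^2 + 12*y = (y + 4)*(y^3 - 4*y^2 + 3*y) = (y - 1)*(y + 4)*(y^2 - 3*y) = y*(y - 1)*(y + 4)*(y - 3)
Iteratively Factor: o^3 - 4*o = (o)*(o^2 - 4) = o*(o - 2)*(o + 2)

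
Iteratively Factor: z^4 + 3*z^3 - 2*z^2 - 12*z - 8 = (z + 1)*(z^3 + 2*z^2 - 4*z - 8) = (z + 1)*(z + 2)*(z^2 - 4) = (z - 2)*(z + 1)*(z + 2)*(z + 2)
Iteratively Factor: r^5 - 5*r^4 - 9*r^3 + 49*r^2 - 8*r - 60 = (r + 1)*(r^4 - 6*r^3 - 3*r^2 + 52*r - 60) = (r - 5)*(r + 1)*(r^3 - r^2 - 8*r + 12) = (r - 5)*(r + 1)*(r + 3)*(r^2 - 4*r + 4) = (r - 5)*(r - 2)*(r + 1)*(r + 3)*(r - 2)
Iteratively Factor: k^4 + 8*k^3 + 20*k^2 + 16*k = (k + 4)*(k^3 + 4*k^2 + 4*k) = (k + 2)*(k + 4)*(k^2 + 2*k) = (k + 2)^2*(k + 4)*(k)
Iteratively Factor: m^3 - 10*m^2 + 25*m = (m)*(m^2 - 10*m + 25) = m*(m - 5)*(m - 5)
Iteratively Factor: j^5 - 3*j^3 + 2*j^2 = (j - 1)*(j^4 + j^3 - 2*j^2) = (j - 1)^2*(j^3 + 2*j^2) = (j - 1)^2*(j + 2)*(j^2) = j*(j - 1)^2*(j + 2)*(j)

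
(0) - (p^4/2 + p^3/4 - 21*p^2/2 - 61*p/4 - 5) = -p^4/2 - p^3/4 + 21*p^2/2 + 61*p/4 + 5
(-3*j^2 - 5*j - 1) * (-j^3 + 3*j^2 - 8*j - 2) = 3*j^5 - 4*j^4 + 10*j^3 + 43*j^2 + 18*j + 2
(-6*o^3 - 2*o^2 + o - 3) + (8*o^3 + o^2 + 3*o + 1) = 2*o^3 - o^2 + 4*o - 2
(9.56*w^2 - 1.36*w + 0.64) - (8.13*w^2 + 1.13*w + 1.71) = 1.43*w^2 - 2.49*w - 1.07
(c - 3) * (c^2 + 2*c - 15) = c^3 - c^2 - 21*c + 45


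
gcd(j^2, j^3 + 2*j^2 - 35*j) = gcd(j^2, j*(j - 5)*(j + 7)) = j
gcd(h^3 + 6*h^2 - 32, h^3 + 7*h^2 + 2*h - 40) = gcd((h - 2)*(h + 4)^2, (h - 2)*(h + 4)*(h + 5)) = h^2 + 2*h - 8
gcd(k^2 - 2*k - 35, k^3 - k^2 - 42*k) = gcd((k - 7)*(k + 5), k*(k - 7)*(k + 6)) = k - 7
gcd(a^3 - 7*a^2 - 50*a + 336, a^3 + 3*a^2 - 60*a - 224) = a^2 - a - 56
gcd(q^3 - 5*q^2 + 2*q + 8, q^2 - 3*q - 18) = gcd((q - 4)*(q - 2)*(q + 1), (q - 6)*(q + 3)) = 1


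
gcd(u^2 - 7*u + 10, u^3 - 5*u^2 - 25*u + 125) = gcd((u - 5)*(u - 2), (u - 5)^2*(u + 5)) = u - 5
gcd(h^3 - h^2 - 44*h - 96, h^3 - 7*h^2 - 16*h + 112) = h + 4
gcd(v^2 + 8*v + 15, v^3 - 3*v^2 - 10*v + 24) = v + 3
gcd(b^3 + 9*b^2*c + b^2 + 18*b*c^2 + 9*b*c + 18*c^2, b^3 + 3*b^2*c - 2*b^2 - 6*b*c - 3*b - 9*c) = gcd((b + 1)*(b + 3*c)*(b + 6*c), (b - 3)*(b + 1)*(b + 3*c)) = b^2 + 3*b*c + b + 3*c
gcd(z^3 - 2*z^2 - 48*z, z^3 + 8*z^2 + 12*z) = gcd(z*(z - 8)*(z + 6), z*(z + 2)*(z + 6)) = z^2 + 6*z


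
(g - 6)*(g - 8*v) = g^2 - 8*g*v - 6*g + 48*v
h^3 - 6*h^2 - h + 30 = (h - 5)*(h - 3)*(h + 2)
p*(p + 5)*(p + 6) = p^3 + 11*p^2 + 30*p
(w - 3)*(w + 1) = w^2 - 2*w - 3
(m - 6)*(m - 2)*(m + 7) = m^3 - m^2 - 44*m + 84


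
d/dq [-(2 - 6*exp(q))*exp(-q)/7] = 2*exp(-q)/7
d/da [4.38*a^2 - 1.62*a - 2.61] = 8.76*a - 1.62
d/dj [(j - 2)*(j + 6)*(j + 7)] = 3*j^2 + 22*j + 16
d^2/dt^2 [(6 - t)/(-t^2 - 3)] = 2*(4*t^2*(t - 6) + 3*(2 - t)*(t^2 + 3))/(t^2 + 3)^3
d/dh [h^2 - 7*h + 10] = 2*h - 7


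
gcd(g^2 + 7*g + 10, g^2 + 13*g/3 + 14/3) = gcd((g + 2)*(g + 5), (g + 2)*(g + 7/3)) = g + 2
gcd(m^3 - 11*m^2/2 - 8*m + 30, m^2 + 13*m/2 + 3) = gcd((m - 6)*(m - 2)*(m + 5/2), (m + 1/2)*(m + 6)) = 1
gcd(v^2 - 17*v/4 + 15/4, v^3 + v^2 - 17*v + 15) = v - 3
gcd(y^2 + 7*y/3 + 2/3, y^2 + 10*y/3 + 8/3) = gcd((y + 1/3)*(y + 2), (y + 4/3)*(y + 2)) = y + 2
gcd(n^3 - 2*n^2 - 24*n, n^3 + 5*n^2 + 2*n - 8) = n + 4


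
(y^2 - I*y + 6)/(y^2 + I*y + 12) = (y + 2*I)/(y + 4*I)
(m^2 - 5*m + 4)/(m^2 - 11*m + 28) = (m - 1)/(m - 7)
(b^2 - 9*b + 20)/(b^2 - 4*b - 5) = (b - 4)/(b + 1)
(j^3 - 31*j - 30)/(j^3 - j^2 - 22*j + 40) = (j^2 - 5*j - 6)/(j^2 - 6*j + 8)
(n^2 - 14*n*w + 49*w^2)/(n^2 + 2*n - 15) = (n^2 - 14*n*w + 49*w^2)/(n^2 + 2*n - 15)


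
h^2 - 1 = (h - 1)*(h + 1)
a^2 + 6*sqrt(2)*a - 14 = (a - sqrt(2))*(a + 7*sqrt(2))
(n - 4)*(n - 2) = n^2 - 6*n + 8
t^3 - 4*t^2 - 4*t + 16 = (t - 4)*(t - 2)*(t + 2)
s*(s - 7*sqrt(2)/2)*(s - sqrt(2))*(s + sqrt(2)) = s^4 - 7*sqrt(2)*s^3/2 - 2*s^2 + 7*sqrt(2)*s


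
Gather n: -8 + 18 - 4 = 6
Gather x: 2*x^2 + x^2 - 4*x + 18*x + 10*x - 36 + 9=3*x^2 + 24*x - 27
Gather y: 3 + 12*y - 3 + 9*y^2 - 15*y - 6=9*y^2 - 3*y - 6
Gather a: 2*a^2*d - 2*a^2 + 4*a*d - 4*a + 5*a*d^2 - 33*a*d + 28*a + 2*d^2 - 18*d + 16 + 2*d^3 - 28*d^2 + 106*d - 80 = a^2*(2*d - 2) + a*(5*d^2 - 29*d + 24) + 2*d^3 - 26*d^2 + 88*d - 64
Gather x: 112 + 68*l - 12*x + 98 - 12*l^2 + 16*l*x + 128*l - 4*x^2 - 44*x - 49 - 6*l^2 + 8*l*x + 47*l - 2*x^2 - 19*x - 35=-18*l^2 + 243*l - 6*x^2 + x*(24*l - 75) + 126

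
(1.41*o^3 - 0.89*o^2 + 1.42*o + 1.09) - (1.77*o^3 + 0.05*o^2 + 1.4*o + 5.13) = -0.36*o^3 - 0.94*o^2 + 0.02*o - 4.04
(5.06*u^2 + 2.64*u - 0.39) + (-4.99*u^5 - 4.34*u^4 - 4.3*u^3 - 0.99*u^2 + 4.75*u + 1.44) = -4.99*u^5 - 4.34*u^4 - 4.3*u^3 + 4.07*u^2 + 7.39*u + 1.05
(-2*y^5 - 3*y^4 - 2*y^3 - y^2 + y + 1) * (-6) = 12*y^5 + 18*y^4 + 12*y^3 + 6*y^2 - 6*y - 6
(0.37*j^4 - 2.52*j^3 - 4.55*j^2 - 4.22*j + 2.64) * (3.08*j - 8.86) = 1.1396*j^5 - 11.0398*j^4 + 8.3132*j^3 + 27.3154*j^2 + 45.5204*j - 23.3904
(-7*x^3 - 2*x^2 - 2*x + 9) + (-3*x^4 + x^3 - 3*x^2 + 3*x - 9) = -3*x^4 - 6*x^3 - 5*x^2 + x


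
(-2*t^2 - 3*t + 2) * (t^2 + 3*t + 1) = -2*t^4 - 9*t^3 - 9*t^2 + 3*t + 2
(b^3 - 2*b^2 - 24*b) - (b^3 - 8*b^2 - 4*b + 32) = 6*b^2 - 20*b - 32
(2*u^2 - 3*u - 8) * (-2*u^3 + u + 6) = -4*u^5 + 6*u^4 + 18*u^3 + 9*u^2 - 26*u - 48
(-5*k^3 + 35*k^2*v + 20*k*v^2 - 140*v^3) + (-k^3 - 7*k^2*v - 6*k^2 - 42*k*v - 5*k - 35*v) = -6*k^3 + 28*k^2*v - 6*k^2 + 20*k*v^2 - 42*k*v - 5*k - 140*v^3 - 35*v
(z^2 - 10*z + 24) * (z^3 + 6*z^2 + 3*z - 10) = z^5 - 4*z^4 - 33*z^3 + 104*z^2 + 172*z - 240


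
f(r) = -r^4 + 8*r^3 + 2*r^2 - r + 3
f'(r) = -4*r^3 + 24*r^2 + 4*r - 1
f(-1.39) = -16.96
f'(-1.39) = 50.55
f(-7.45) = -6267.02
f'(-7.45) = 2955.23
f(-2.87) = -234.62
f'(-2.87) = 279.77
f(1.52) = 28.86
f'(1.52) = 46.48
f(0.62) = 4.91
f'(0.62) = 9.75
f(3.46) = 211.54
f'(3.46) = 134.47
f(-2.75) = -202.69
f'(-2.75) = 252.69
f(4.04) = 292.72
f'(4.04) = 143.12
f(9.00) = -573.00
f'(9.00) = -937.00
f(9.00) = -573.00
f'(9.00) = -937.00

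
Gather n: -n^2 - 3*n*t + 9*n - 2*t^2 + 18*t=-n^2 + n*(9 - 3*t) - 2*t^2 + 18*t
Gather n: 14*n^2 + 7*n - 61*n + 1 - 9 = 14*n^2 - 54*n - 8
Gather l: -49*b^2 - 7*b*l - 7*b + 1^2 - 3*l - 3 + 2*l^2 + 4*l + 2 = -49*b^2 - 7*b + 2*l^2 + l*(1 - 7*b)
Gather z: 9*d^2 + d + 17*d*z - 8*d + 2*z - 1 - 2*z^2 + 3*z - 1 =9*d^2 - 7*d - 2*z^2 + z*(17*d + 5) - 2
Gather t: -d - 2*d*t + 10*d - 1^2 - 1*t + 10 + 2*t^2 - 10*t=9*d + 2*t^2 + t*(-2*d - 11) + 9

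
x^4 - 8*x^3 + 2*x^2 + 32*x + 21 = (x - 7)*(x - 3)*(x + 1)^2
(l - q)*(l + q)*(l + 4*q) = l^3 + 4*l^2*q - l*q^2 - 4*q^3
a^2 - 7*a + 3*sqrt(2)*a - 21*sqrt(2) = (a - 7)*(a + 3*sqrt(2))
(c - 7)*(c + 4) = c^2 - 3*c - 28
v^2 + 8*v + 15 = (v + 3)*(v + 5)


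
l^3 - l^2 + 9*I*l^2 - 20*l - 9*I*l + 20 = (l - 1)*(l + 4*I)*(l + 5*I)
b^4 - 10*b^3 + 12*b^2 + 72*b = b*(b - 6)^2*(b + 2)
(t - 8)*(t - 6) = t^2 - 14*t + 48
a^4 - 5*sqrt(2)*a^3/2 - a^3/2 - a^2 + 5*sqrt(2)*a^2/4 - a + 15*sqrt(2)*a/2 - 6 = (a - 2)*(a + 3/2)*(a - 2*sqrt(2))*(a - sqrt(2)/2)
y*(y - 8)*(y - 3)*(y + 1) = y^4 - 10*y^3 + 13*y^2 + 24*y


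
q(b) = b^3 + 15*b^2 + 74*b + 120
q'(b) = 3*b^2 + 30*b + 74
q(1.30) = 243.75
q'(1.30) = 118.07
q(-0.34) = 96.53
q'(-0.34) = 64.15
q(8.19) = 2281.55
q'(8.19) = 520.93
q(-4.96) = -0.04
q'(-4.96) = -1.00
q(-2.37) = 15.56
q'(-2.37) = 19.75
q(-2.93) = 6.80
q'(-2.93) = 11.85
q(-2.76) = 9.00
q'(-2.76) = 14.05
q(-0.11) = 112.04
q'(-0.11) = 70.74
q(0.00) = 120.00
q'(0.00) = 74.00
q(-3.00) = 6.00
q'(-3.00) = 11.00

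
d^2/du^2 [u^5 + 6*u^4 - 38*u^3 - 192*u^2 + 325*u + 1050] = 20*u^3 + 72*u^2 - 228*u - 384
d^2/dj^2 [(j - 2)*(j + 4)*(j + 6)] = 6*j + 16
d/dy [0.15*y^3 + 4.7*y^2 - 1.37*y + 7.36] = 0.45*y^2 + 9.4*y - 1.37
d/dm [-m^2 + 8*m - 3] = 8 - 2*m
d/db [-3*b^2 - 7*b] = -6*b - 7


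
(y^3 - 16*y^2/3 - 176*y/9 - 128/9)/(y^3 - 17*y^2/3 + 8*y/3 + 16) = (3*y^2 - 20*y - 32)/(3*(y^2 - 7*y + 12))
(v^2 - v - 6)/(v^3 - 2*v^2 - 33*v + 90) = (v + 2)/(v^2 + v - 30)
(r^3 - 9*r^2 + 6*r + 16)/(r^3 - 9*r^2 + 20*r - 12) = (r^2 - 7*r - 8)/(r^2 - 7*r + 6)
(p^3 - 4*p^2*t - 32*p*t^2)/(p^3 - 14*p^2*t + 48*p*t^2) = (p + 4*t)/(p - 6*t)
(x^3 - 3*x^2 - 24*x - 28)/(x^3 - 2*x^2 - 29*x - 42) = (x + 2)/(x + 3)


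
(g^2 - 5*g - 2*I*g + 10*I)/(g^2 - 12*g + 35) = (g - 2*I)/(g - 7)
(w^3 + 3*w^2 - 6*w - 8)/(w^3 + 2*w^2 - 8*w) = (w + 1)/w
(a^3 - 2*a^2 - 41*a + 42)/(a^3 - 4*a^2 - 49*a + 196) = (a^2 + 5*a - 6)/(a^2 + 3*a - 28)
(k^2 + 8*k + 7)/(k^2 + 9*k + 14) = (k + 1)/(k + 2)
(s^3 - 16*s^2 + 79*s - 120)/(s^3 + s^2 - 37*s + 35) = (s^2 - 11*s + 24)/(s^2 + 6*s - 7)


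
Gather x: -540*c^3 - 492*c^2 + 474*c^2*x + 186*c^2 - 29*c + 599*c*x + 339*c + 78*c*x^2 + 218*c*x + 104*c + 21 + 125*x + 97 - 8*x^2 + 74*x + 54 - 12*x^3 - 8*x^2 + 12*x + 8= -540*c^3 - 306*c^2 + 414*c - 12*x^3 + x^2*(78*c - 16) + x*(474*c^2 + 817*c + 211) + 180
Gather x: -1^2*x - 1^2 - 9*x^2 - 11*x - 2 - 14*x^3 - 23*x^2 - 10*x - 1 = -14*x^3 - 32*x^2 - 22*x - 4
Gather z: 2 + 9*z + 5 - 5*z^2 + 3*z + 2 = -5*z^2 + 12*z + 9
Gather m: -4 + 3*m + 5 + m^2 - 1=m^2 + 3*m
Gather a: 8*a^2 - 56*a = 8*a^2 - 56*a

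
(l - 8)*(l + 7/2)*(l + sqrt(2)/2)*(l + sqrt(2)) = l^4 - 9*l^3/2 + 3*sqrt(2)*l^3/2 - 27*l^2 - 27*sqrt(2)*l^2/4 - 42*sqrt(2)*l - 9*l/2 - 28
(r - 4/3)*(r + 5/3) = r^2 + r/3 - 20/9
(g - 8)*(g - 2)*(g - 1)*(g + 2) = g^4 - 9*g^3 + 4*g^2 + 36*g - 32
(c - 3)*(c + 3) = c^2 - 9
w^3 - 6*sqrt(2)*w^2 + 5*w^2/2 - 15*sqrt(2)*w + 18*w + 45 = (w + 5/2)*(w - 3*sqrt(2))^2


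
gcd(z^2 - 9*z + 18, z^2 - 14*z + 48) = z - 6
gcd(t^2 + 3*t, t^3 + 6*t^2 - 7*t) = t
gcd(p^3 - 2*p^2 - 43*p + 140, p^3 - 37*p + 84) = p^2 + 3*p - 28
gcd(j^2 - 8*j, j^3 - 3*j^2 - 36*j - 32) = j - 8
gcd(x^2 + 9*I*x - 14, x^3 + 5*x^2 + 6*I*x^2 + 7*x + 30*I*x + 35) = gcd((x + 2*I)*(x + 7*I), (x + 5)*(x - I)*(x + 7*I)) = x + 7*I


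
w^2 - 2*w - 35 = (w - 7)*(w + 5)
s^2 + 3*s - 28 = (s - 4)*(s + 7)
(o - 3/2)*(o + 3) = o^2 + 3*o/2 - 9/2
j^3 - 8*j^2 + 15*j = j*(j - 5)*(j - 3)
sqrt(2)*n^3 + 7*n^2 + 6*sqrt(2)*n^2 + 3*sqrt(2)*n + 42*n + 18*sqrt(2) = (n + 6)*(n + 3*sqrt(2))*(sqrt(2)*n + 1)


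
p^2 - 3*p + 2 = (p - 2)*(p - 1)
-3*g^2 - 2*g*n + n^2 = (-3*g + n)*(g + n)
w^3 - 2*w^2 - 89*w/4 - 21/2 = (w - 6)*(w + 1/2)*(w + 7/2)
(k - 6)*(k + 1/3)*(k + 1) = k^3 - 14*k^2/3 - 23*k/3 - 2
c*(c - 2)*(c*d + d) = c^3*d - c^2*d - 2*c*d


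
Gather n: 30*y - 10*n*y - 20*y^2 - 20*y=-10*n*y - 20*y^2 + 10*y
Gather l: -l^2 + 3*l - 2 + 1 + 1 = -l^2 + 3*l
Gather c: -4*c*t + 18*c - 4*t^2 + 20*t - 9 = c*(18 - 4*t) - 4*t^2 + 20*t - 9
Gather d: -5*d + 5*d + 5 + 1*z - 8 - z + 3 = 0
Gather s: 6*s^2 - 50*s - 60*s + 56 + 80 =6*s^2 - 110*s + 136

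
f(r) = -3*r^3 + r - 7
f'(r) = 1 - 9*r^2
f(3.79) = -166.53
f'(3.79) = -128.28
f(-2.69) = 48.71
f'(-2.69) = -64.12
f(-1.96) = 13.63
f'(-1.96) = -33.57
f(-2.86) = 60.32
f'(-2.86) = -72.62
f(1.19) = -10.87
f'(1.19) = -11.74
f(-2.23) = 24.04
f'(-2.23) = -43.76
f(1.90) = -25.68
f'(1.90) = -31.49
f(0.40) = -6.79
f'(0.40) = -0.44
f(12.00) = -5179.00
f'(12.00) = -1295.00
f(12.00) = -5179.00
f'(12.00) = -1295.00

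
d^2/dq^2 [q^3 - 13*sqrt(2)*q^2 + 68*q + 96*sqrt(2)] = 6*q - 26*sqrt(2)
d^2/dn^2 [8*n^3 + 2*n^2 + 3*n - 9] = 48*n + 4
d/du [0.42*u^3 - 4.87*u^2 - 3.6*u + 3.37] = 1.26*u^2 - 9.74*u - 3.6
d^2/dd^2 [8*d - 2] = 0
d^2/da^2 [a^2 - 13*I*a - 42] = 2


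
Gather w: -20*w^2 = -20*w^2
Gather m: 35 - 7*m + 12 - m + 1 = 48 - 8*m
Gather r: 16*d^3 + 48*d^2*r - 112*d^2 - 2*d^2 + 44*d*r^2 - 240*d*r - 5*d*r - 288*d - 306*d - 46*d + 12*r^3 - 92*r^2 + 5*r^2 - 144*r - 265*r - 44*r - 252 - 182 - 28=16*d^3 - 114*d^2 - 640*d + 12*r^3 + r^2*(44*d - 87) + r*(48*d^2 - 245*d - 453) - 462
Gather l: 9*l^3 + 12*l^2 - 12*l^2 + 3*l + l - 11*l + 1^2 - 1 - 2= 9*l^3 - 7*l - 2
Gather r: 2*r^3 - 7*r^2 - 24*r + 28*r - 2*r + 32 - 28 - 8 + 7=2*r^3 - 7*r^2 + 2*r + 3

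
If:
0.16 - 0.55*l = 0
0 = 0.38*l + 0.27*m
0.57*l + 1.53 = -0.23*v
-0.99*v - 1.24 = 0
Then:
No Solution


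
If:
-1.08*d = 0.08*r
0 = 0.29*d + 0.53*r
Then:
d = 0.00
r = 0.00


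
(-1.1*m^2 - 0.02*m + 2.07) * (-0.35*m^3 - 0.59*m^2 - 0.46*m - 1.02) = 0.385*m^5 + 0.656*m^4 - 0.2067*m^3 - 0.0900999999999997*m^2 - 0.9318*m - 2.1114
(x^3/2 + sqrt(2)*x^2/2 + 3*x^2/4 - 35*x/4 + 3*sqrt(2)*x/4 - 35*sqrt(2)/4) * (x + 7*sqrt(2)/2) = x^4/2 + 3*x^3/4 + 9*sqrt(2)*x^3/4 - 21*x^2/4 + 27*sqrt(2)*x^2/8 - 315*sqrt(2)*x/8 + 21*x/4 - 245/4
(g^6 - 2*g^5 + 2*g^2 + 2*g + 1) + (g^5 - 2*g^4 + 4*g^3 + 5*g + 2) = g^6 - g^5 - 2*g^4 + 4*g^3 + 2*g^2 + 7*g + 3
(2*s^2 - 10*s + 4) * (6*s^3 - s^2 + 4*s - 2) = 12*s^5 - 62*s^4 + 42*s^3 - 48*s^2 + 36*s - 8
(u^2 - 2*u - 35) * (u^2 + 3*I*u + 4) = u^4 - 2*u^3 + 3*I*u^3 - 31*u^2 - 6*I*u^2 - 8*u - 105*I*u - 140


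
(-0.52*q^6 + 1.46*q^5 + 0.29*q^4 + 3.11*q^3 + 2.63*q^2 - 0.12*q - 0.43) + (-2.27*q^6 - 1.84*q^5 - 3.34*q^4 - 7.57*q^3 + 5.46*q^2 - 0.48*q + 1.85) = -2.79*q^6 - 0.38*q^5 - 3.05*q^4 - 4.46*q^3 + 8.09*q^2 - 0.6*q + 1.42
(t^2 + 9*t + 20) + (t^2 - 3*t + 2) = 2*t^2 + 6*t + 22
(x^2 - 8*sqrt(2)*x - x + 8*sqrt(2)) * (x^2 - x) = x^4 - 8*sqrt(2)*x^3 - 2*x^3 + x^2 + 16*sqrt(2)*x^2 - 8*sqrt(2)*x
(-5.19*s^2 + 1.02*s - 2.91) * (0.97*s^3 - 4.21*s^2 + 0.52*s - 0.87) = -5.0343*s^5 + 22.8393*s^4 - 9.8157*s^3 + 17.2968*s^2 - 2.4006*s + 2.5317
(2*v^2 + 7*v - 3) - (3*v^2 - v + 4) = -v^2 + 8*v - 7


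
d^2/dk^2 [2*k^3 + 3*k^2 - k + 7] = 12*k + 6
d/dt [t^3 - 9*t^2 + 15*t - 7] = 3*t^2 - 18*t + 15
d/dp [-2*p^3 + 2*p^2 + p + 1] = -6*p^2 + 4*p + 1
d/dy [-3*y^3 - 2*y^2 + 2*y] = -9*y^2 - 4*y + 2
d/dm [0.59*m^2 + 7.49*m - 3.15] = 1.18*m + 7.49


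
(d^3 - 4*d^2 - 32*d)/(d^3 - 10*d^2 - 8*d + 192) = d/(d - 6)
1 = 1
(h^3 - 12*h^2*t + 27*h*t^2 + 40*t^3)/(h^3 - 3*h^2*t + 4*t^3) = (h^2 - 13*h*t + 40*t^2)/(h^2 - 4*h*t + 4*t^2)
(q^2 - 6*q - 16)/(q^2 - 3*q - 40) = (q + 2)/(q + 5)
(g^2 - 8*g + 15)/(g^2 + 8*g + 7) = (g^2 - 8*g + 15)/(g^2 + 8*g + 7)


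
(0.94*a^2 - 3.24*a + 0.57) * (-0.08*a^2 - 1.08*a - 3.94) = -0.0752*a^4 - 0.756*a^3 - 0.249999999999999*a^2 + 12.15*a - 2.2458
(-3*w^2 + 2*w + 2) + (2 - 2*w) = 4 - 3*w^2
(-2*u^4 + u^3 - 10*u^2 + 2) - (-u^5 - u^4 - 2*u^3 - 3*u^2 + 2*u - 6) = u^5 - u^4 + 3*u^3 - 7*u^2 - 2*u + 8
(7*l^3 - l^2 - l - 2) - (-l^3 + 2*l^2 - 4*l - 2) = 8*l^3 - 3*l^2 + 3*l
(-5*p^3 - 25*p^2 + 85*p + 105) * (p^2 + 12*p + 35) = -5*p^5 - 85*p^4 - 390*p^3 + 250*p^2 + 4235*p + 3675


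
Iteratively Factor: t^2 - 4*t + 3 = (t - 1)*(t - 3)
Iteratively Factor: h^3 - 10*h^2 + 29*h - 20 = (h - 1)*(h^2 - 9*h + 20) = (h - 4)*(h - 1)*(h - 5)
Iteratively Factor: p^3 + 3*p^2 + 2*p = (p + 1)*(p^2 + 2*p) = p*(p + 1)*(p + 2)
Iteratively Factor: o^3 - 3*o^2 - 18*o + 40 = (o - 5)*(o^2 + 2*o - 8) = (o - 5)*(o - 2)*(o + 4)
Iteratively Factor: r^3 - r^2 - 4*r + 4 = (r + 2)*(r^2 - 3*r + 2) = (r - 1)*(r + 2)*(r - 2)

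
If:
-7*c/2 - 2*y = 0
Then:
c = -4*y/7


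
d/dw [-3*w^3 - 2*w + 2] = -9*w^2 - 2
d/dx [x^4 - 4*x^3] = 4*x^2*(x - 3)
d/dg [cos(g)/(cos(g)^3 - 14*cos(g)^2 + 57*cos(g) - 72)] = 2*(cos(g)^2 - 4*cos(g) - 12)*sin(g)/((cos(g) - 8)^2*(cos(g) - 3)^3)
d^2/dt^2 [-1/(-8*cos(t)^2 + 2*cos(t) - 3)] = 2*(128*sin(t)^4 - 18*sin(t)^2 + 33*cos(t) - 6*cos(3*t) - 90)/(8*sin(t)^2 + 2*cos(t) - 11)^3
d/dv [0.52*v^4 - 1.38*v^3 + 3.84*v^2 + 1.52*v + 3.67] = 2.08*v^3 - 4.14*v^2 + 7.68*v + 1.52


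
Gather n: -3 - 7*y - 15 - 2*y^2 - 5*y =-2*y^2 - 12*y - 18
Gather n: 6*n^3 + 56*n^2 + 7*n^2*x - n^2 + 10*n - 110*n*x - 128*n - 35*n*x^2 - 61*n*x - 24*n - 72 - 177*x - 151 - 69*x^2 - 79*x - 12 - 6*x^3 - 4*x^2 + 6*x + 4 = 6*n^3 + n^2*(7*x + 55) + n*(-35*x^2 - 171*x - 142) - 6*x^3 - 73*x^2 - 250*x - 231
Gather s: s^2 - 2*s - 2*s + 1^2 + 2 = s^2 - 4*s + 3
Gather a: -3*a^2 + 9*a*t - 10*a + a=-3*a^2 + a*(9*t - 9)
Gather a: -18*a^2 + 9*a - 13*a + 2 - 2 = -18*a^2 - 4*a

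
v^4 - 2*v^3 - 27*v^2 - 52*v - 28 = (v - 7)*(v + 1)*(v + 2)^2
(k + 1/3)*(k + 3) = k^2 + 10*k/3 + 1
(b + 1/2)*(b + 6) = b^2 + 13*b/2 + 3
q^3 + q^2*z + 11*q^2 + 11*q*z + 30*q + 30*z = (q + 5)*(q + 6)*(q + z)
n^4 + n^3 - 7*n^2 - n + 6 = (n - 2)*(n - 1)*(n + 1)*(n + 3)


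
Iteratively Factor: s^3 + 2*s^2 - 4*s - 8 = (s - 2)*(s^2 + 4*s + 4) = (s - 2)*(s + 2)*(s + 2)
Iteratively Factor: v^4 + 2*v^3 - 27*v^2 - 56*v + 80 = (v - 5)*(v^3 + 7*v^2 + 8*v - 16) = (v - 5)*(v - 1)*(v^2 + 8*v + 16) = (v - 5)*(v - 1)*(v + 4)*(v + 4)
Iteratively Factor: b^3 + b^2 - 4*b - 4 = (b - 2)*(b^2 + 3*b + 2) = (b - 2)*(b + 2)*(b + 1)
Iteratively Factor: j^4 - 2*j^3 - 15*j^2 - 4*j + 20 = (j + 2)*(j^3 - 4*j^2 - 7*j + 10) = (j + 2)^2*(j^2 - 6*j + 5) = (j - 5)*(j + 2)^2*(j - 1)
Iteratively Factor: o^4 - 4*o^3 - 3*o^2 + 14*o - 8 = (o - 4)*(o^3 - 3*o + 2) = (o - 4)*(o + 2)*(o^2 - 2*o + 1) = (o - 4)*(o - 1)*(o + 2)*(o - 1)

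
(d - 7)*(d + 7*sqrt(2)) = d^2 - 7*d + 7*sqrt(2)*d - 49*sqrt(2)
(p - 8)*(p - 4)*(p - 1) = p^3 - 13*p^2 + 44*p - 32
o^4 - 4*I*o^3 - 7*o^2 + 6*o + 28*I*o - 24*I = (o - 2)*(o - 1)*(o + 3)*(o - 4*I)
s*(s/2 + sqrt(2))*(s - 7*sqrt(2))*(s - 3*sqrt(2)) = s^4/2 - 4*sqrt(2)*s^3 + s^2 + 42*sqrt(2)*s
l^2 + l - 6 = (l - 2)*(l + 3)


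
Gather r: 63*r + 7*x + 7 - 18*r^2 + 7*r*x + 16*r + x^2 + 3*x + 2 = -18*r^2 + r*(7*x + 79) + x^2 + 10*x + 9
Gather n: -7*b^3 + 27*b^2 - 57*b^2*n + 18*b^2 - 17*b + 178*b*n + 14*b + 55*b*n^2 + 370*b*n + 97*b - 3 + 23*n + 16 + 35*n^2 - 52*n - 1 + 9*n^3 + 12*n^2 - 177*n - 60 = -7*b^3 + 45*b^2 + 94*b + 9*n^3 + n^2*(55*b + 47) + n*(-57*b^2 + 548*b - 206) - 48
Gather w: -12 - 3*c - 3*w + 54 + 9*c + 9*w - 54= 6*c + 6*w - 12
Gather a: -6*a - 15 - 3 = -6*a - 18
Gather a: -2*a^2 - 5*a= -2*a^2 - 5*a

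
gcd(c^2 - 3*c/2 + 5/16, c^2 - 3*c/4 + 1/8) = c - 1/4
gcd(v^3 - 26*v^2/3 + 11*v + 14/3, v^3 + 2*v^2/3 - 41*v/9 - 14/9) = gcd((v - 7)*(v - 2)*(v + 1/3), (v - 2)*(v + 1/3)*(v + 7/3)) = v^2 - 5*v/3 - 2/3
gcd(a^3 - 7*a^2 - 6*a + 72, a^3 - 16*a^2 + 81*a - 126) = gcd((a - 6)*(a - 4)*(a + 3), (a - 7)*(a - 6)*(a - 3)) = a - 6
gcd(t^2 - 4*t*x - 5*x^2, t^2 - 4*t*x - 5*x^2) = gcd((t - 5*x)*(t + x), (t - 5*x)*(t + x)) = -t^2 + 4*t*x + 5*x^2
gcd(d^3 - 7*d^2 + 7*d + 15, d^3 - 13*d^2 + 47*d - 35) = d - 5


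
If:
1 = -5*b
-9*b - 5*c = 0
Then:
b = -1/5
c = 9/25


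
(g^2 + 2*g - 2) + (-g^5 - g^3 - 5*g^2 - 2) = -g^5 - g^3 - 4*g^2 + 2*g - 4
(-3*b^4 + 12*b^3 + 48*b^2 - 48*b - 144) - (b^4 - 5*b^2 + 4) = -4*b^4 + 12*b^3 + 53*b^2 - 48*b - 148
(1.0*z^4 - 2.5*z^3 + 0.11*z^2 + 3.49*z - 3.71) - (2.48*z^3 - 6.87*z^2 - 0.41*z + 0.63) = 1.0*z^4 - 4.98*z^3 + 6.98*z^2 + 3.9*z - 4.34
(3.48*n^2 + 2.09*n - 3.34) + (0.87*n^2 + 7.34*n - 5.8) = 4.35*n^2 + 9.43*n - 9.14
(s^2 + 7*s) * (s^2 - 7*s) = s^4 - 49*s^2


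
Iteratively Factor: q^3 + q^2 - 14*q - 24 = (q + 3)*(q^2 - 2*q - 8) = (q - 4)*(q + 3)*(q + 2)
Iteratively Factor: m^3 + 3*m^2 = (m)*(m^2 + 3*m) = m^2*(m + 3)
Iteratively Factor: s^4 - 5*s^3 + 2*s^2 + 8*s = (s)*(s^3 - 5*s^2 + 2*s + 8) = s*(s + 1)*(s^2 - 6*s + 8) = s*(s - 4)*(s + 1)*(s - 2)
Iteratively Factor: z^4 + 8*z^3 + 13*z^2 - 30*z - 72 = (z + 3)*(z^3 + 5*z^2 - 2*z - 24) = (z - 2)*(z + 3)*(z^2 + 7*z + 12) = (z - 2)*(z + 3)^2*(z + 4)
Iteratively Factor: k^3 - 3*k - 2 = (k - 2)*(k^2 + 2*k + 1) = (k - 2)*(k + 1)*(k + 1)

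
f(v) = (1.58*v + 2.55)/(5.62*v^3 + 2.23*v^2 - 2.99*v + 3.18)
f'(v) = (1.58*v + 2.55)*(-16.86*v^2 - 4.46*v + 2.99)/(5.62*v^3 + 2.23*v^2 - 2.99*v + 3.18)^2 + 1.58/(5.62*v^3 + 2.23*v^2 - 2.99*v + 3.18) = (-17.7592*v^3 - 46.5164*v^2 - 11.373*v + 12.6489)/(31.5844*v^6 + 25.0652*v^5 - 28.6347*v^4 + 22.4078*v^3 + 23.1229*v^2 - 19.0164*v + 10.1124)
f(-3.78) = 0.01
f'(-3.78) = 0.01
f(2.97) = 0.04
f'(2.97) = -0.03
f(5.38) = 0.01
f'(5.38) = -0.00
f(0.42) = 1.18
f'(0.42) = -0.22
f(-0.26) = 0.53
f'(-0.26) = 0.79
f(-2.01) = 0.02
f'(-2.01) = -0.01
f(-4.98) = 0.01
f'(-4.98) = 0.00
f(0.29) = 1.14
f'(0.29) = 0.72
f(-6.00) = 0.01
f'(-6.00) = 0.00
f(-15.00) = 0.00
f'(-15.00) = 0.00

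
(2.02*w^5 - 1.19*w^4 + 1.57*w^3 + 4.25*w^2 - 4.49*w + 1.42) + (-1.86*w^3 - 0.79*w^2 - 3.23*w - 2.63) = 2.02*w^5 - 1.19*w^4 - 0.29*w^3 + 3.46*w^2 - 7.72*w - 1.21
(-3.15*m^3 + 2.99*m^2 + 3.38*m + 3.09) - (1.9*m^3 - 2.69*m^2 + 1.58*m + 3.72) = -5.05*m^3 + 5.68*m^2 + 1.8*m - 0.63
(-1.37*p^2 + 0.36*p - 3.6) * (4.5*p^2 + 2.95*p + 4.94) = -6.165*p^4 - 2.4215*p^3 - 21.9058*p^2 - 8.8416*p - 17.784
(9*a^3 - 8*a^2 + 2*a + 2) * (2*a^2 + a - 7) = 18*a^5 - 7*a^4 - 67*a^3 + 62*a^2 - 12*a - 14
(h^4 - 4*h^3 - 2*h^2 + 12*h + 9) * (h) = h^5 - 4*h^4 - 2*h^3 + 12*h^2 + 9*h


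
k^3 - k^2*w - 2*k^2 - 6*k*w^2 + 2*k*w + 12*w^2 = (k - 2)*(k - 3*w)*(k + 2*w)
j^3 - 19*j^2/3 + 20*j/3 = j*(j - 5)*(j - 4/3)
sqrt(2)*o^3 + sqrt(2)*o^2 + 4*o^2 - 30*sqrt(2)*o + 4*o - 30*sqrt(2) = (o - 3*sqrt(2))*(o + 5*sqrt(2))*(sqrt(2)*o + sqrt(2))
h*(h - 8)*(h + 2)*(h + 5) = h^4 - h^3 - 46*h^2 - 80*h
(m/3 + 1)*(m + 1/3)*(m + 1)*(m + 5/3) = m^4/3 + 2*m^3 + 104*m^2/27 + 74*m/27 + 5/9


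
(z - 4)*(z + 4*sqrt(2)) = z^2 - 4*z + 4*sqrt(2)*z - 16*sqrt(2)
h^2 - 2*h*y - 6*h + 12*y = (h - 6)*(h - 2*y)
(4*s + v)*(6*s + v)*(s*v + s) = 24*s^3*v + 24*s^3 + 10*s^2*v^2 + 10*s^2*v + s*v^3 + s*v^2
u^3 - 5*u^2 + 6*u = u*(u - 3)*(u - 2)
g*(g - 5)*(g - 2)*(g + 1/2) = g^4 - 13*g^3/2 + 13*g^2/2 + 5*g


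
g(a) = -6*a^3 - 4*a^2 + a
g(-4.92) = 612.83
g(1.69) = -38.70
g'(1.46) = -49.05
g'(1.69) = -63.93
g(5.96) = -1406.38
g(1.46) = -25.74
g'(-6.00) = -599.00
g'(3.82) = -292.22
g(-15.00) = 19335.00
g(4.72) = -715.32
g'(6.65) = -848.20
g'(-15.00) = -3929.00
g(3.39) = -276.33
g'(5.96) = -686.07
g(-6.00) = 1146.00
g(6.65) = -1934.72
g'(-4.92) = -395.36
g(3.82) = -389.01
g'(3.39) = -232.98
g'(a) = -18*a^2 - 8*a + 1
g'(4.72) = -437.77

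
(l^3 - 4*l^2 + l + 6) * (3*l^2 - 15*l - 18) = 3*l^5 - 27*l^4 + 45*l^3 + 75*l^2 - 108*l - 108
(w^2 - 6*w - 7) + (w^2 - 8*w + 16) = 2*w^2 - 14*w + 9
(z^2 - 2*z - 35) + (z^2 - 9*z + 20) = 2*z^2 - 11*z - 15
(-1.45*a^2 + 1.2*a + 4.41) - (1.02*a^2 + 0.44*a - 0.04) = -2.47*a^2 + 0.76*a + 4.45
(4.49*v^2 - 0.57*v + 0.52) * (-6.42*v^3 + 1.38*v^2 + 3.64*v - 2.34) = -28.8258*v^5 + 9.8556*v^4 + 12.2186*v^3 - 11.8638*v^2 + 3.2266*v - 1.2168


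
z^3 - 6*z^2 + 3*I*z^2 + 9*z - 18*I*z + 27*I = (z - 3)^2*(z + 3*I)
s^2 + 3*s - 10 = (s - 2)*(s + 5)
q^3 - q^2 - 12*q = q*(q - 4)*(q + 3)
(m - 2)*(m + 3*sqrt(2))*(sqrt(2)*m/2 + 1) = sqrt(2)*m^3/2 - sqrt(2)*m^2 + 4*m^2 - 8*m + 3*sqrt(2)*m - 6*sqrt(2)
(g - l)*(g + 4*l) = g^2 + 3*g*l - 4*l^2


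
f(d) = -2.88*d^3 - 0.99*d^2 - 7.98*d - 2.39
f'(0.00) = -7.98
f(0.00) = -2.39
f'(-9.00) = -690.00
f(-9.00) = 2088.76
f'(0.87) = -16.24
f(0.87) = -11.98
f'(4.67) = -205.66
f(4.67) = -354.57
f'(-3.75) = -122.06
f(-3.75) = 165.49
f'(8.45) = -641.63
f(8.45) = -1878.16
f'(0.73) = -14.03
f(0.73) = -9.86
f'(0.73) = -14.03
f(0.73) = -9.86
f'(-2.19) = -45.08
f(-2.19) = 40.59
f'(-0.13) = -7.87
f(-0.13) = -1.36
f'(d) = -8.64*d^2 - 1.98*d - 7.98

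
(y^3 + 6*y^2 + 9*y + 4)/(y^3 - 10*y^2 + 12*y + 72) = (y^3 + 6*y^2 + 9*y + 4)/(y^3 - 10*y^2 + 12*y + 72)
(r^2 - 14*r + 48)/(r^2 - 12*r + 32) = (r - 6)/(r - 4)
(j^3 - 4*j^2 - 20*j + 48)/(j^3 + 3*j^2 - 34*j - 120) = (j - 2)/(j + 5)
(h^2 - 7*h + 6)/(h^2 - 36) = (h - 1)/(h + 6)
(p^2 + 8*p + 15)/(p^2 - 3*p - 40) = (p + 3)/(p - 8)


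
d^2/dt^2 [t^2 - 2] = 2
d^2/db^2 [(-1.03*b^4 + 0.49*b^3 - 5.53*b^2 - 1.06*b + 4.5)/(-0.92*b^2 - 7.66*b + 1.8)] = (1.743584*b^6 + 43.551696*b^5 + 352.381128*b^4 - 362.498872*b^3 + 112.6764*b^2 - 189.26784*b - 477.91944)/(0.778688*b^6 + 19.450272*b^5 + 157.374096*b^4 + 373.345336*b^3 - 307.90584*b^2 + 74.4552*b - 5.832)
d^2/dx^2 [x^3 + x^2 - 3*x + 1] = 6*x + 2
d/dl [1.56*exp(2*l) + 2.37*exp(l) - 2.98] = (3.12*exp(l) + 2.37)*exp(l)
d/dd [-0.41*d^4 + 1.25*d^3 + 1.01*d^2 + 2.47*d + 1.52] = -1.64*d^3 + 3.75*d^2 + 2.02*d + 2.47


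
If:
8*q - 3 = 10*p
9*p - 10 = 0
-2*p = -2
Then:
No Solution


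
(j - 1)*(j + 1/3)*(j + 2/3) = j^3 - 7*j/9 - 2/9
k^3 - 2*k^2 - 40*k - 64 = (k - 8)*(k + 2)*(k + 4)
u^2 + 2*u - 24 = (u - 4)*(u + 6)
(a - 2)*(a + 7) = a^2 + 5*a - 14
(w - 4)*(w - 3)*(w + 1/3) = w^3 - 20*w^2/3 + 29*w/3 + 4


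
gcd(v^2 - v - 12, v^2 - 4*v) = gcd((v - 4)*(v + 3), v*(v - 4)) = v - 4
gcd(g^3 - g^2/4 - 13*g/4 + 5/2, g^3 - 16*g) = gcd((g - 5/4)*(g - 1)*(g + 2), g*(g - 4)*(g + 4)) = 1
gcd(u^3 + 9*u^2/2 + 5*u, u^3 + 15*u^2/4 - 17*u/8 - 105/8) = u + 5/2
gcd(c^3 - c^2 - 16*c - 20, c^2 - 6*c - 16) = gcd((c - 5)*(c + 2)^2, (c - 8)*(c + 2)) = c + 2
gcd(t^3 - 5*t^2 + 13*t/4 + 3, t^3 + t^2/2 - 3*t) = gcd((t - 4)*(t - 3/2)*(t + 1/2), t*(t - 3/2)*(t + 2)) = t - 3/2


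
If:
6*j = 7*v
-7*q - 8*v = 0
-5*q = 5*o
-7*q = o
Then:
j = 0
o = 0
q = 0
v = 0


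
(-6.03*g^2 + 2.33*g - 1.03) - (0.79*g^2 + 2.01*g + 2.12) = -6.82*g^2 + 0.32*g - 3.15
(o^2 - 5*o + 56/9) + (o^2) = 2*o^2 - 5*o + 56/9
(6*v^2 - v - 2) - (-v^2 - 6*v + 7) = 7*v^2 + 5*v - 9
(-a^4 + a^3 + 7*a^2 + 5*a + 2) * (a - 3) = -a^5 + 4*a^4 + 4*a^3 - 16*a^2 - 13*a - 6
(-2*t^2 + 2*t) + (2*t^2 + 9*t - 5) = 11*t - 5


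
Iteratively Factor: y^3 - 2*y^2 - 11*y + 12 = (y + 3)*(y^2 - 5*y + 4) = (y - 1)*(y + 3)*(y - 4)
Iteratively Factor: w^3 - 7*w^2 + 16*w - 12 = (w - 2)*(w^2 - 5*w + 6) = (w - 2)^2*(w - 3)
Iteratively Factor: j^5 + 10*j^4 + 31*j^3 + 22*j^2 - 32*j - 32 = (j - 1)*(j^4 + 11*j^3 + 42*j^2 + 64*j + 32) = (j - 1)*(j + 4)*(j^3 + 7*j^2 + 14*j + 8) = (j - 1)*(j + 1)*(j + 4)*(j^2 + 6*j + 8) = (j - 1)*(j + 1)*(j + 4)^2*(j + 2)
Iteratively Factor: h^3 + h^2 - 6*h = (h + 3)*(h^2 - 2*h) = h*(h + 3)*(h - 2)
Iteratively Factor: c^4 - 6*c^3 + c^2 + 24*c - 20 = (c + 2)*(c^3 - 8*c^2 + 17*c - 10) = (c - 2)*(c + 2)*(c^2 - 6*c + 5) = (c - 2)*(c - 1)*(c + 2)*(c - 5)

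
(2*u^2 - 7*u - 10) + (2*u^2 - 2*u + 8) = 4*u^2 - 9*u - 2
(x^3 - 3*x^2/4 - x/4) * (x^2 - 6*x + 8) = x^5 - 27*x^4/4 + 49*x^3/4 - 9*x^2/2 - 2*x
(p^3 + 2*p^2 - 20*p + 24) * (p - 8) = p^4 - 6*p^3 - 36*p^2 + 184*p - 192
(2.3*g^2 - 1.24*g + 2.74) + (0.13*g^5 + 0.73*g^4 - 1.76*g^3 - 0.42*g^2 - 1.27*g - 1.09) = 0.13*g^5 + 0.73*g^4 - 1.76*g^3 + 1.88*g^2 - 2.51*g + 1.65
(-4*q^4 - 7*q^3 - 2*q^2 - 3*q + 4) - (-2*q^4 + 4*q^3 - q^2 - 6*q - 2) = -2*q^4 - 11*q^3 - q^2 + 3*q + 6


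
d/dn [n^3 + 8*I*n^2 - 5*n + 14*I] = 3*n^2 + 16*I*n - 5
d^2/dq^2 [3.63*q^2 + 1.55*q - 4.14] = 7.26000000000000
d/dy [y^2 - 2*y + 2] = 2*y - 2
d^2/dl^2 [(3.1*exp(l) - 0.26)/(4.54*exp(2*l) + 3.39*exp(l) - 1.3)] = (63.89596*exp(4*l) - 69.146924*exp(3*l) + 97.772532*exp(2*l) + 4.535674*exp(l) + 4.09318)*exp(l)/(93.576664*exp(6*l) + 209.619972*exp(5*l) + 76.137162*exp(4*l) - 81.088461*exp(3*l) - 21.80139*exp(2*l) + 17.1873*exp(l) - 2.197)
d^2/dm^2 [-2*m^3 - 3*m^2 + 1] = -12*m - 6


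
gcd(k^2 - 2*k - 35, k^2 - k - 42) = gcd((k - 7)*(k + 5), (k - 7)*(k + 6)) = k - 7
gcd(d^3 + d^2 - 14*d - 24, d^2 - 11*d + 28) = d - 4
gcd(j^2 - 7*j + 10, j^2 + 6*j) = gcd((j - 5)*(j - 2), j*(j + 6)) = 1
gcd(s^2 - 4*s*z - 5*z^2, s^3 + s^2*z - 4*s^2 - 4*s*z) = s + z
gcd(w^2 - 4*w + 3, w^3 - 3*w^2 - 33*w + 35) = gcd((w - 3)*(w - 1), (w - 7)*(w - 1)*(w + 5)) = w - 1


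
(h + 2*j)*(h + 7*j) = h^2 + 9*h*j + 14*j^2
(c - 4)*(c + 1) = c^2 - 3*c - 4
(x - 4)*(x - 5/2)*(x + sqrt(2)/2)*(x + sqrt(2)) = x^4 - 13*x^3/2 + 3*sqrt(2)*x^3/2 - 39*sqrt(2)*x^2/4 + 11*x^2 - 13*x/2 + 15*sqrt(2)*x + 10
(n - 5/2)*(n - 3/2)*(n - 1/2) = n^3 - 9*n^2/2 + 23*n/4 - 15/8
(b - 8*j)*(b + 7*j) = b^2 - b*j - 56*j^2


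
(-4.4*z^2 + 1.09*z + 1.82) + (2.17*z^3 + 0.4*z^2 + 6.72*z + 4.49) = 2.17*z^3 - 4.0*z^2 + 7.81*z + 6.31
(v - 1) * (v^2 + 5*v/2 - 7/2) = v^3 + 3*v^2/2 - 6*v + 7/2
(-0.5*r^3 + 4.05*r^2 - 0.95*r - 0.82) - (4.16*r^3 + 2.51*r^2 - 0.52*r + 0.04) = -4.66*r^3 + 1.54*r^2 - 0.43*r - 0.86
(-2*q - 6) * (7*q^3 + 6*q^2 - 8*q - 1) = -14*q^4 - 54*q^3 - 20*q^2 + 50*q + 6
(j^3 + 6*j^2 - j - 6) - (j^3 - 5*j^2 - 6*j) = 11*j^2 + 5*j - 6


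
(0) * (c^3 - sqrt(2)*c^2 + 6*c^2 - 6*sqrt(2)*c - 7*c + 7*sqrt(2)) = 0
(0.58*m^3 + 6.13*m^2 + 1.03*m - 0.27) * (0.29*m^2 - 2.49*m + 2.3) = 0.1682*m^5 + 0.3335*m^4 - 13.631*m^3 + 11.456*m^2 + 3.0413*m - 0.621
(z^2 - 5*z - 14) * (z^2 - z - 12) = z^4 - 6*z^3 - 21*z^2 + 74*z + 168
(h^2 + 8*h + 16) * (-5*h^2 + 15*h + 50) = -5*h^4 - 25*h^3 + 90*h^2 + 640*h + 800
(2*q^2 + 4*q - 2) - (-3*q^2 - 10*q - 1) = 5*q^2 + 14*q - 1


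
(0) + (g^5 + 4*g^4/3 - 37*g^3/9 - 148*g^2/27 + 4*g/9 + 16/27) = g^5 + 4*g^4/3 - 37*g^3/9 - 148*g^2/27 + 4*g/9 + 16/27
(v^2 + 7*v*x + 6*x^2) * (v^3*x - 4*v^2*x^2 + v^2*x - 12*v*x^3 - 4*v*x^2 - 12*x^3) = v^5*x + 3*v^4*x^2 + v^4*x - 34*v^3*x^3 + 3*v^3*x^2 - 108*v^2*x^4 - 34*v^2*x^3 - 72*v*x^5 - 108*v*x^4 - 72*x^5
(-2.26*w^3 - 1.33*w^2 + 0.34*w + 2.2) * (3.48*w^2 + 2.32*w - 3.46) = -7.8648*w^5 - 9.8716*w^4 + 5.9172*w^3 + 13.0466*w^2 + 3.9276*w - 7.612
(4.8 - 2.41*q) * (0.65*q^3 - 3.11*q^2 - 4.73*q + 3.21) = -1.5665*q^4 + 10.6151*q^3 - 3.5287*q^2 - 30.4401*q + 15.408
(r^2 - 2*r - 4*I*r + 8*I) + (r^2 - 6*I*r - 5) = 2*r^2 - 2*r - 10*I*r - 5 + 8*I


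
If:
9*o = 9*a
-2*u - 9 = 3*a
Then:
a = -2*u/3 - 3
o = -2*u/3 - 3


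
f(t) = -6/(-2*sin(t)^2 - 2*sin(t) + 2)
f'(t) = -6*(4*sin(t)*cos(t) + 2*cos(t))/(-2*sin(t)^2 - 2*sin(t) + 2)^2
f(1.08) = 4.55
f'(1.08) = -8.98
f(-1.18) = -2.80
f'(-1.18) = 0.85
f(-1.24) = -2.85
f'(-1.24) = 0.79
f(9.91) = -2.40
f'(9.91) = 0.11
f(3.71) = -2.40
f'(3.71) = -0.12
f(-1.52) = -3.00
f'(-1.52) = 0.15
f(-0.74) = -2.46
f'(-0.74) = 0.52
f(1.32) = 3.31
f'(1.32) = -2.66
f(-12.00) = -17.09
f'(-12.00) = -170.37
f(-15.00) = -2.44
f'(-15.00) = -0.45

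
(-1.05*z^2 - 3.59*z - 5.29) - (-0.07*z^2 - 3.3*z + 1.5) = -0.98*z^2 - 0.29*z - 6.79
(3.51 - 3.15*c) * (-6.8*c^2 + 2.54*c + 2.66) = 21.42*c^3 - 31.869*c^2 + 0.5364*c + 9.3366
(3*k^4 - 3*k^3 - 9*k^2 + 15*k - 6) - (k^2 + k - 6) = 3*k^4 - 3*k^3 - 10*k^2 + 14*k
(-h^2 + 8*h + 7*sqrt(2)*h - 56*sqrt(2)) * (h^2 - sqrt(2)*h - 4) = -h^4 + 8*h^3 + 8*sqrt(2)*h^3 - 64*sqrt(2)*h^2 - 10*h^2 - 28*sqrt(2)*h + 80*h + 224*sqrt(2)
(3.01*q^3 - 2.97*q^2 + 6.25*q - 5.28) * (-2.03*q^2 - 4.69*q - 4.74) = -6.1103*q^5 - 8.0878*q^4 - 13.0256*q^3 - 4.5163*q^2 - 4.8618*q + 25.0272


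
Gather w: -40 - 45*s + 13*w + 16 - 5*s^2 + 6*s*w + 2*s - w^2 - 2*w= -5*s^2 - 43*s - w^2 + w*(6*s + 11) - 24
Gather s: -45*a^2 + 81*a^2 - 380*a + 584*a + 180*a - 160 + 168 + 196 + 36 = 36*a^2 + 384*a + 240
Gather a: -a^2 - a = -a^2 - a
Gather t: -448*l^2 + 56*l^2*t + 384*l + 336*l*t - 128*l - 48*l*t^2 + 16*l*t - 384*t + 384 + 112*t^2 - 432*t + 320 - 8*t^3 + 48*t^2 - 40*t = -448*l^2 + 256*l - 8*t^3 + t^2*(160 - 48*l) + t*(56*l^2 + 352*l - 856) + 704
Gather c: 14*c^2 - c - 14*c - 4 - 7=14*c^2 - 15*c - 11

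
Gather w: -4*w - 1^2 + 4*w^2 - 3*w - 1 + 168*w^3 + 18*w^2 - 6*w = 168*w^3 + 22*w^2 - 13*w - 2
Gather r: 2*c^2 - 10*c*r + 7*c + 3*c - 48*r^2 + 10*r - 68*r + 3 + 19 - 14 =2*c^2 + 10*c - 48*r^2 + r*(-10*c - 58) + 8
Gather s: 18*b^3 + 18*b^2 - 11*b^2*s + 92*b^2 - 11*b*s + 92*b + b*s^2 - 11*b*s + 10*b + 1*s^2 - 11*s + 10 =18*b^3 + 110*b^2 + 102*b + s^2*(b + 1) + s*(-11*b^2 - 22*b - 11) + 10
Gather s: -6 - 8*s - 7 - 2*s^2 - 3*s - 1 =-2*s^2 - 11*s - 14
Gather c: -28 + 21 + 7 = 0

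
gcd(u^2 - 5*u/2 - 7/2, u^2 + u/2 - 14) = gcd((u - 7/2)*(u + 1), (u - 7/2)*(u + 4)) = u - 7/2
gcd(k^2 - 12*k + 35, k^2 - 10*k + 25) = k - 5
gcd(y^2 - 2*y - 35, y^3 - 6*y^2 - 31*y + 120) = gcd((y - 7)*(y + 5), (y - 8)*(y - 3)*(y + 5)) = y + 5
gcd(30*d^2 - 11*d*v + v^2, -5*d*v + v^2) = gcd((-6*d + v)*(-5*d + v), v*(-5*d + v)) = -5*d + v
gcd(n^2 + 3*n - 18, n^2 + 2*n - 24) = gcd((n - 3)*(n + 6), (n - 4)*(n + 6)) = n + 6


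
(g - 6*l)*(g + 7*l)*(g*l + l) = g^3*l + g^2*l^2 + g^2*l - 42*g*l^3 + g*l^2 - 42*l^3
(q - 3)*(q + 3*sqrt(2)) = q^2 - 3*q + 3*sqrt(2)*q - 9*sqrt(2)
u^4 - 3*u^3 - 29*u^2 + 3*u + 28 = (u - 7)*(u - 1)*(u + 1)*(u + 4)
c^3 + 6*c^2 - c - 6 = (c - 1)*(c + 1)*(c + 6)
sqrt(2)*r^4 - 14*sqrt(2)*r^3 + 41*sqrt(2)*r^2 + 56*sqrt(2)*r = r*(r - 8)*(r - 7)*(sqrt(2)*r + sqrt(2))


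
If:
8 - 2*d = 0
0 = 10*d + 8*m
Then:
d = 4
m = -5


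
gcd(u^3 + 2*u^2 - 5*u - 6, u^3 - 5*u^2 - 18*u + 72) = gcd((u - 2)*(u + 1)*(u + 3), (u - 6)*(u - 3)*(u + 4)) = 1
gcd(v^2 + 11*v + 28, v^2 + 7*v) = v + 7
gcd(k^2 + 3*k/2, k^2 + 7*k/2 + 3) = k + 3/2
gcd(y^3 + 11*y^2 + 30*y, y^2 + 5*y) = y^2 + 5*y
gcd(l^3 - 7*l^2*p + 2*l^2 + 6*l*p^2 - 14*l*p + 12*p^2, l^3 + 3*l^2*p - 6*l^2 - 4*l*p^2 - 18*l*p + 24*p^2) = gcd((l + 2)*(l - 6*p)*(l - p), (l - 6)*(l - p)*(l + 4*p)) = -l + p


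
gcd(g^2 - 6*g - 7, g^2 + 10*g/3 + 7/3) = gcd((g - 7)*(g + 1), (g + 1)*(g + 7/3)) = g + 1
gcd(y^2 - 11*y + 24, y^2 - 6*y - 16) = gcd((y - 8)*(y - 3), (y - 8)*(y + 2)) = y - 8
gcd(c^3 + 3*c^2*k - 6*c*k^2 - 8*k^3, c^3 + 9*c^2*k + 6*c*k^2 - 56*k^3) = c^2 + 2*c*k - 8*k^2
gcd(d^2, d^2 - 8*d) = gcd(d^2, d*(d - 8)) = d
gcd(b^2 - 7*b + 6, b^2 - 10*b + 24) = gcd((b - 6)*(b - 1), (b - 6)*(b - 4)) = b - 6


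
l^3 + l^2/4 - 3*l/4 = l*(l - 3/4)*(l + 1)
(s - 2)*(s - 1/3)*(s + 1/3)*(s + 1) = s^4 - s^3 - 19*s^2/9 + s/9 + 2/9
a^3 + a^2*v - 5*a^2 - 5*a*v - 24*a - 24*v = (a - 8)*(a + 3)*(a + v)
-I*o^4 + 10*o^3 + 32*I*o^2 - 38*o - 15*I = (o + I)*(o + 3*I)*(o + 5*I)*(-I*o + 1)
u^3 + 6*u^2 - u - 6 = (u - 1)*(u + 1)*(u + 6)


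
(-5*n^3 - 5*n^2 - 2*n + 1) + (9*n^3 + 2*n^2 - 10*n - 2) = 4*n^3 - 3*n^2 - 12*n - 1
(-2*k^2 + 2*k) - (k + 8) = -2*k^2 + k - 8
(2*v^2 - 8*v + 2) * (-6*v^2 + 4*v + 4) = -12*v^4 + 56*v^3 - 36*v^2 - 24*v + 8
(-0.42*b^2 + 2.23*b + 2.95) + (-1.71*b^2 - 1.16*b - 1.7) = -2.13*b^2 + 1.07*b + 1.25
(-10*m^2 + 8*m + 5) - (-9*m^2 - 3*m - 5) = -m^2 + 11*m + 10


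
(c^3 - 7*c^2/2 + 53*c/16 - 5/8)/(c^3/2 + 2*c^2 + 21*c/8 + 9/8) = (16*c^3 - 56*c^2 + 53*c - 10)/(2*(4*c^3 + 16*c^2 + 21*c + 9))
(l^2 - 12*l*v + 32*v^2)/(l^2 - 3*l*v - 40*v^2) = (l - 4*v)/(l + 5*v)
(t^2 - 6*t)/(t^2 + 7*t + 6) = t*(t - 6)/(t^2 + 7*t + 6)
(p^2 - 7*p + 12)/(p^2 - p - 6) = (p - 4)/(p + 2)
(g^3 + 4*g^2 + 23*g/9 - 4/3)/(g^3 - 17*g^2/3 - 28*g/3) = (g^2 + 8*g/3 - 1)/(g*(g - 7))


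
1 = 1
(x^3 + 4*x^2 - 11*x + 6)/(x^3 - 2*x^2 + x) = (x + 6)/x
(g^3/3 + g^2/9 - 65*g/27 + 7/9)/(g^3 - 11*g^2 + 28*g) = (9*g^3 + 3*g^2 - 65*g + 21)/(27*g*(g^2 - 11*g + 28))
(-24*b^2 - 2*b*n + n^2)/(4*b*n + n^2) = (-6*b + n)/n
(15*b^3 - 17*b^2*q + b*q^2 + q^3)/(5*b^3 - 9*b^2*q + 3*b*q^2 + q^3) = (-3*b + q)/(-b + q)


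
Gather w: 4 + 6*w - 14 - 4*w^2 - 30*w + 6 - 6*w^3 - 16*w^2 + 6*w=-6*w^3 - 20*w^2 - 18*w - 4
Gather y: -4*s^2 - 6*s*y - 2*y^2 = -4*s^2 - 6*s*y - 2*y^2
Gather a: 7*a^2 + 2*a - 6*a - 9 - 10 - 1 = 7*a^2 - 4*a - 20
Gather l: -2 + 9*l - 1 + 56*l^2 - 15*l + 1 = 56*l^2 - 6*l - 2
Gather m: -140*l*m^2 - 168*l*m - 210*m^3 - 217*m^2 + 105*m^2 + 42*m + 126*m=-210*m^3 + m^2*(-140*l - 112) + m*(168 - 168*l)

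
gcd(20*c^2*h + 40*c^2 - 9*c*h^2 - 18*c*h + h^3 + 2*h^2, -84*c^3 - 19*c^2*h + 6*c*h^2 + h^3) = 4*c - h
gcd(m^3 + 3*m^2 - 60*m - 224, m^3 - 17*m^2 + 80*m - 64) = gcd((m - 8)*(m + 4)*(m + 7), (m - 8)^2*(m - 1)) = m - 8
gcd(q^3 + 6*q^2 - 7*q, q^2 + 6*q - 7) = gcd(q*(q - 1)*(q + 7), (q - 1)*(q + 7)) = q^2 + 6*q - 7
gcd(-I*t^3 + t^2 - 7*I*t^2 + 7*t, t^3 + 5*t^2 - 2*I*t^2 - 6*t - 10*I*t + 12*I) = 1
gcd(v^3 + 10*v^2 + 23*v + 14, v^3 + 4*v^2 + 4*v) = v + 2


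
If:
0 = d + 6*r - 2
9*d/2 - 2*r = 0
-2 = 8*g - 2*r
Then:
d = 4/29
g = -5/29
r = 9/29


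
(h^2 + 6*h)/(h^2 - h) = (h + 6)/(h - 1)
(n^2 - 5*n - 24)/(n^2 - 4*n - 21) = (n - 8)/(n - 7)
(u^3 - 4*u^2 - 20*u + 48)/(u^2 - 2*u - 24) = u - 2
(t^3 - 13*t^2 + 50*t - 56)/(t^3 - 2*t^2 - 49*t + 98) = (t - 4)/(t + 7)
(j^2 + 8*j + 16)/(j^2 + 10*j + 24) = (j + 4)/(j + 6)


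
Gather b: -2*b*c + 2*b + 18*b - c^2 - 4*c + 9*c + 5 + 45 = b*(20 - 2*c) - c^2 + 5*c + 50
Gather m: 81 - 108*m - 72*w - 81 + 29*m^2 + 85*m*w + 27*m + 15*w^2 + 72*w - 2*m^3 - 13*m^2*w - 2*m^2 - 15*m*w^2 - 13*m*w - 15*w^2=-2*m^3 + m^2*(27 - 13*w) + m*(-15*w^2 + 72*w - 81)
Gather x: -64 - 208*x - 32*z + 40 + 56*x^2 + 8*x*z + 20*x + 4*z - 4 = 56*x^2 + x*(8*z - 188) - 28*z - 28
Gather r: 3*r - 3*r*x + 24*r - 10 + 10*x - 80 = r*(27 - 3*x) + 10*x - 90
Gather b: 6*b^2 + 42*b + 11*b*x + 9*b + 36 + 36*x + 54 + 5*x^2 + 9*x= 6*b^2 + b*(11*x + 51) + 5*x^2 + 45*x + 90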